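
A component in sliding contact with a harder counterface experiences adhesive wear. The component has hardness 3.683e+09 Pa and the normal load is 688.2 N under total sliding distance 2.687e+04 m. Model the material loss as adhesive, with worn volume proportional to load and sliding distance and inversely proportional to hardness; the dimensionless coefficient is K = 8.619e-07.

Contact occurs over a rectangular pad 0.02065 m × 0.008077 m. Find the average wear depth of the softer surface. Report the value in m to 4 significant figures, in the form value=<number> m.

value=2.595e-05 m

The intermediates are displayed rounded. Each operation holds exact precision. Rounded once at the end: four significant figures.
Convert: Contact area A = 0.02065 m × 0.008077 m = 1.668e-04 m².
In SI base units, W = 688.2 N, H = 3.683e+09 Pa, K = 8.619e-07.
The Archard volume V = K·W·L/H = 8.619e-07 · 688.2 · 2.687e+04 / 3.683e+09 = 4.328e-09 m³.
Depth h = V/A = 4.328e-09 / 1.668e-04 = 2.595e-05 m.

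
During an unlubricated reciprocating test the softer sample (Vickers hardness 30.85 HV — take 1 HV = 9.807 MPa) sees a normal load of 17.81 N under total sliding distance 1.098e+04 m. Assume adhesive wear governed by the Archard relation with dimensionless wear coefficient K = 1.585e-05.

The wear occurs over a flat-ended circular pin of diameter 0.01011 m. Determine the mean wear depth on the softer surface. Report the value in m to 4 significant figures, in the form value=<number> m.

value=1.276e-04 m

Shown intermediates are rounded. Each operation carries exact precision; one last rounding: four significant digits.
Convert: Hardness H = 30.85 HV × 9.807 MPa/HV = 302.5 MPa = 3.025e+08 Pa.
Convert: Contact area A = π·d²/4 = π·(0.01011 m)²/4 = 8.028e-05 m².
Expressed in SI base units: W = 17.81 N, H = 3.025e+08 Pa, K = 1.585e-05.
The Archard volume V = K·W·L/H = 1.585e-05 · 17.81 · 1.098e+04 / 3.025e+08 = 1.024e-08 m³.
Average depth h = V/A = 1.024e-08 / 8.028e-05 = 1.276e-04 m.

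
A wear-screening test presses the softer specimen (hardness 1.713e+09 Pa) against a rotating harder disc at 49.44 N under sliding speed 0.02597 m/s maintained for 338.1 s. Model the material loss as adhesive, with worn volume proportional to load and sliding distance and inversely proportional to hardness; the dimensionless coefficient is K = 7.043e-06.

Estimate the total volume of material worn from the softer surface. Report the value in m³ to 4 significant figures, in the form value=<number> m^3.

value=1.785e-12 m^3

The computation maintains full float precision, and intermediate values are printed rounded. Rounded just once: four significant digits.
Sliding distance L = v·t = 0.02597 m/s × 338.1 s = 8.780 m.
SI base units throughout: W = 49.44 N, H = 1.713e+09 Pa, K = 7.043e-06.
Archard relation: V = K·W·L/H = 7.043e-06 · 49.44 · 8.780 / 1.713e+09 = 1.785e-12 m³.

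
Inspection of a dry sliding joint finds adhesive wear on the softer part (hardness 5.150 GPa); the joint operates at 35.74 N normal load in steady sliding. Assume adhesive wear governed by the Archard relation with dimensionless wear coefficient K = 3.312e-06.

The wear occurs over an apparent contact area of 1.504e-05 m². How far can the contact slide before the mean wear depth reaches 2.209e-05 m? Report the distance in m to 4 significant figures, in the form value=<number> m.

Each operation carries full precision. Printed values are rounded. Rounded once at the end: four significant digits.
Hardness H = 5.150 GPa = 5.150e+09 Pa.
In SI base units: W = 35.74 N, H = 5.150e+09 Pa, K = 3.312e-06.
Volume at the limit: V_lim = h_lim·A = 2.209e-05 · 1.504e-05 = 3.322e-10 m³.
So the life L = V_lim·H/(K·W) = 3.322e-10 · 5.150e+09 / (3.312e-06 · 35.74) = 1.445e+04 m.

value=1.445e+04 m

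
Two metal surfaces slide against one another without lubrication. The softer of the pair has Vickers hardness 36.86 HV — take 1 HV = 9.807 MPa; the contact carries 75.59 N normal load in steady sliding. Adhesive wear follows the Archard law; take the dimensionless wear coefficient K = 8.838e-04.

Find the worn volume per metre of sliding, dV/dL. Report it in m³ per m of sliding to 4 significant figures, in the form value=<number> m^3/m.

value=1.848e-10 m^3/m

Intermediate values are shown rounded — all working math maintains exact precision; a lone final rounding, at 4 significant digits.
Hardness H = 36.86 HV × 9.807 MPa/HV = 361.5 MPa = 3.615e+08 Pa.
As SI base values: W = 75.59 N, H = 3.615e+08 Pa, K = 8.838e-04.
Volumetric rate dV/dL = K·W/H (independent of L): 8.838e-04 · 75.59 / 3.615e+08 = 1.848e-10 m³/m.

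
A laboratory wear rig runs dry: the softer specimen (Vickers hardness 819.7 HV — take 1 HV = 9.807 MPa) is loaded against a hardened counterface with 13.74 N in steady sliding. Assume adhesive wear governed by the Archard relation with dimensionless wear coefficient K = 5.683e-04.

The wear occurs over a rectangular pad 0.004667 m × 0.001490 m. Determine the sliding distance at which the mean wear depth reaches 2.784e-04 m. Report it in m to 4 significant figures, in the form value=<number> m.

value=1993 m

The intermediates are displayed rounded, and the algebra holds full precision — rounded once at the end to 4 significant digits.
Convert: Hardness H = 819.7 HV × 9.807 MPa/HV = 8039 MPa = 8.039e+09 Pa.
Convert: Contact area A = 0.004667 m × 0.001490 m = 6.954e-06 m².
In SI base units, W = 13.74 N, H = 8.039e+09 Pa, K = 5.683e-04.
Permissible volume V_lim = h_lim·A = 2.784e-04 · 6.954e-06 = 1.936e-09 m³.
Thus life L = V_lim·H/(K·W) = 1.936e-09 · 8.039e+09 / (5.683e-04 · 13.74) = 1993 m.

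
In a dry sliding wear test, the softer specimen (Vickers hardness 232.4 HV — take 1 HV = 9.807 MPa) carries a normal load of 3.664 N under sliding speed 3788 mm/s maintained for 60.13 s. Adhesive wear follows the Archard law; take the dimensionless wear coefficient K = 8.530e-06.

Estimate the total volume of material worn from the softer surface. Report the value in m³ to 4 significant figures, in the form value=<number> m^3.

The algebra runs at full precision, and intermediates are printed rounded. Rounded just once to 4 significant digits.
Convert: Sliding speed v = 3788 mm/s = 3.788 m/s. Distance covered L = v·t = 3.788 m/s × 60.13 s = 227.8 m.
Convert: Hardness H = 232.4 HV × 9.807 MPa/HV = 2279 MPa = 2.279e+09 Pa.
Restated in SI base units: W = 3.664 N, H = 2.279e+09 Pa, K = 8.530e-06.
Archard relation: V = K·W·L/H = 8.530e-06 · 3.664 · 227.8 / 2.279e+09 = 3.123e-12 m³.

value=3.123e-12 m^3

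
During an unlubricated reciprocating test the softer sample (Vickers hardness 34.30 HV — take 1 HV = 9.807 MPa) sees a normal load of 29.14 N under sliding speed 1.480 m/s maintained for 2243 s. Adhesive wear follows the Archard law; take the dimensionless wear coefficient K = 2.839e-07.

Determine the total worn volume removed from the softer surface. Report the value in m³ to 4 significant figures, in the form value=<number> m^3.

Each operation maintains exact precision, and displayed values are rounded; one last rounding, at 4 significant figures.
Convert: Distance covered L = v·t = 1.480 m/s × 2243 s = 3320 m.
Convert: Hardness H = 34.30 HV × 9.807 MPa/HV = 336.4 MPa = 3.364e+08 Pa.
In SI base units: W = 29.14 N, H = 3.364e+08 Pa, K = 2.839e-07.
The Archard volume V = K·W·L/H = 2.839e-07 · 29.14 · 3320 / 3.364e+08 = 8.164e-11 m³.

value=8.164e-11 m^3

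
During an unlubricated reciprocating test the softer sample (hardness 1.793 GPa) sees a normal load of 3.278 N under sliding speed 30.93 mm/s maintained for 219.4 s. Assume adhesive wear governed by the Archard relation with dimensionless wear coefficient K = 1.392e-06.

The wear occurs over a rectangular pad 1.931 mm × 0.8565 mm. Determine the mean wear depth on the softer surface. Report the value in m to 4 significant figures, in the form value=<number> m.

The algebra carries full precision — intermediate values appear rounded, and rounded once at the end to 4 significant digits.
Sliding speed v = 30.93 mm/s = 0.03093 m/s. The distance L = v·t = 0.03093 m/s × 219.4 s = 6.786 m.
Hardness H = 1.793 GPa = 1.793e+09 Pa.
Pad sides 1.931 mm × 0.8565 mm = 1.931e-03 m × 8.565e-04 m. Contact area A = 1.931e-03 m × 8.565e-04 m = 1.654e-06 m².
Restated in SI base units: W = 3.278 N, H = 1.793e+09 Pa, K = 1.392e-06.
Apply Archard: V = K·W·L/H = 1.392e-06 · 3.278 · 6.786 / 1.793e+09 = 1.727e-14 m³.
Mean depth h = V/A = 1.727e-14 / 1.654e-06 = 1.044e-08 m.

value=1.044e-08 m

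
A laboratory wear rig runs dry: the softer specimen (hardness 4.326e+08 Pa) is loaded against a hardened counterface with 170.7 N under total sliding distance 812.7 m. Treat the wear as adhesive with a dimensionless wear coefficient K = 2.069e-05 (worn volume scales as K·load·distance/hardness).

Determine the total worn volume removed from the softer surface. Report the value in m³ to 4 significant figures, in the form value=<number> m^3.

value=6.635e-09 m^3

Every step keeps full float precision — the intermediates are shown rounded, and rounded once at the end, at four significant figures.
In SI base units: W = 170.7 N, H = 4.326e+08 Pa, K = 2.069e-05.
By Archard's law, V = K·W·L/H = 2.069e-05 · 170.7 · 812.7 / 4.326e+08 = 6.635e-09 m³.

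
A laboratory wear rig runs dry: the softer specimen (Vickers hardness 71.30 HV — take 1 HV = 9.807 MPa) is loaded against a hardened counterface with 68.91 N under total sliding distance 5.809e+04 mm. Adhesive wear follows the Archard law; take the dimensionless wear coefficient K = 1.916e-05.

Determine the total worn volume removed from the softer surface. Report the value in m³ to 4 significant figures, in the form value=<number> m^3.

value=1.097e-10 m^3

Intermediates are printed rounded; the computation runs at full float precision — a single final rounding, at 4 significant digits.
Path length L = 5.809e+04 mm = 58.09 m.
Hardness H = 71.30 HV × 9.807 MPa/HV = 699.2 MPa = 6.992e+08 Pa.
Restated in SI base units: W = 68.91 N, H = 6.992e+08 Pa, K = 1.916e-05.
Apply Archard: V = K·W·L/H = 1.916e-05 · 68.91 · 58.09 / 6.992e+08 = 1.097e-10 m³.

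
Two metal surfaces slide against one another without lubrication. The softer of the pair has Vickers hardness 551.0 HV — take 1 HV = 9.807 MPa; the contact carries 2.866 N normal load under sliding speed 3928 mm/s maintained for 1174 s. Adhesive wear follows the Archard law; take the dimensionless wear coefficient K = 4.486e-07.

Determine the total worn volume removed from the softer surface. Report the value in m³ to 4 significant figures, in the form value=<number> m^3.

value=1.097e-12 m^3

Intermediate values appear rounded — the computation keeps exact precision; rounded just once to 4 significant digits.
Convert: Sliding speed v = 3928 mm/s = 3.928 m/s. Distance L = v·t = 3.928 m/s × 1174 s = 4611 m.
Convert: Hardness H = 551.0 HV × 9.807 MPa/HV = 5404 MPa = 5.404e+09 Pa.
Restated in SI base units: W = 2.866 N, H = 5.404e+09 Pa, K = 4.486e-07.
Worn volume V = K·W·L/H = 4.486e-07 · 2.866 · 4611 / 5.404e+09 = 1.097e-12 m³.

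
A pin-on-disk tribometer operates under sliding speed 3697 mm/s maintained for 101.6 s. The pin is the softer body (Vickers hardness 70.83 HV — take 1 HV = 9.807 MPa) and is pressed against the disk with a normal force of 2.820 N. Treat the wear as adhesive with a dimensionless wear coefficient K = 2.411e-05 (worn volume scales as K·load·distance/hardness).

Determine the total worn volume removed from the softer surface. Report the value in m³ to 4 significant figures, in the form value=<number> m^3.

All working math carries full float precision. Printed values are rounded, and rounded once at the end to 4 significant figures.
Sliding speed v = 3697 mm/s = 3.697 m/s. Path length L = v·t = 3.697 m/s × 101.6 s = 375.6 m.
Hardness H = 70.83 HV × 9.807 MPa/HV = 694.6 MPa = 6.946e+08 Pa.
SI base units throughout: W = 2.820 N, H = 6.946e+08 Pa, K = 2.411e-05.
Archard volume V = K·W·L/H = 2.411e-05 · 2.820 · 375.6 / 6.946e+08 = 3.677e-11 m³.

value=3.677e-11 m^3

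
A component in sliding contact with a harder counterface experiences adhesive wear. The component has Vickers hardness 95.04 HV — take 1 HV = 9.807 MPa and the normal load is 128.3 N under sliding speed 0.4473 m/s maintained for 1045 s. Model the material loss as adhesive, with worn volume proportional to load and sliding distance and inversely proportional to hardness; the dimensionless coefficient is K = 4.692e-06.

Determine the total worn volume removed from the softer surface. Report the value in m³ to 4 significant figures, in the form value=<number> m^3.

Intermediates appear rounded. All arithmetic runs at full precision; a single final rounding to 4 significant digits.
Convert: The distance L = v·t = 0.4473 m/s × 1045 s = 467.4 m.
Convert: Hardness H = 95.04 HV × 9.807 MPa/HV = 932.1 MPa = 9.321e+08 Pa.
In SI base units, W = 128.3 N, H = 9.321e+08 Pa, K = 4.692e-06.
Archard relation: V = K·W·L/H = 4.692e-06 · 128.3 · 467.4 / 9.321e+08 = 3.019e-10 m³.

value=3.019e-10 m^3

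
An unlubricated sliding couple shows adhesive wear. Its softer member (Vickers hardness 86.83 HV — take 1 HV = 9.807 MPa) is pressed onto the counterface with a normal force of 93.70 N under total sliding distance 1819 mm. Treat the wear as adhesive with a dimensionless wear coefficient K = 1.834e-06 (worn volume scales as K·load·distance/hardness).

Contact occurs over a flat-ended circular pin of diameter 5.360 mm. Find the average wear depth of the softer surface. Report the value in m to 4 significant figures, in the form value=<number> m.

value=1.627e-08 m

All arithmetic holds full precision, and printed values are rounded, and one last rounding to four significant digits.
Distance covered L = 1819 mm = 1.819 m.
Hardness H = 86.83 HV × 9.807 MPa/HV = 851.5 MPa = 8.515e+08 Pa.
Pin diameter d = 5.360 mm = 0.005360 m. Contact area A = π·d²/4 = π·(0.005360 m)²/4 = 2.256e-05 m².
Expressed in SI base units: W = 93.70 N, H = 8.515e+08 Pa, K = 1.834e-06.
The Archard volume V = K·W·L/H = 1.834e-06 · 93.70 · 1.819 / 8.515e+08 = 3.671e-13 m³.
Depth h = V/A = 3.671e-13 / 2.256e-05 = 1.627e-08 m.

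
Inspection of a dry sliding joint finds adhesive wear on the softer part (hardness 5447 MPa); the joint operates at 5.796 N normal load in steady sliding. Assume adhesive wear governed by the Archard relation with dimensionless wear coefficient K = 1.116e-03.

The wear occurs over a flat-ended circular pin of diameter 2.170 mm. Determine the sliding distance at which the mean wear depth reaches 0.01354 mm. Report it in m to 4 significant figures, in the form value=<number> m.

value=42.17 m

Printed values are rounded; all working math carries exact precision — one final rounding to four significant figures.
Hardness H = 5447 MPa = 5.447e+09 Pa.
Pin diameter d = 2.170 mm = 0.002170 m. Contact area A = π·d²/4 = π·(0.002170 m)²/4 = 3.698e-06 m².
Depth limit h_lim = 0.01354 mm = 1.354e-05 m.
Working in SI base units: W = 5.796 N, H = 5.447e+09 Pa, K = 1.116e-03.
Wearable volume V_lim = h_lim·A = 1.354e-05 · 3.698e-06 = 5.008e-11 m³.
Inverting, life L = V_lim·H/(K·W) = 5.008e-11 · 5.447e+09 / (1.116e-03 · 5.796) = 42.17 m.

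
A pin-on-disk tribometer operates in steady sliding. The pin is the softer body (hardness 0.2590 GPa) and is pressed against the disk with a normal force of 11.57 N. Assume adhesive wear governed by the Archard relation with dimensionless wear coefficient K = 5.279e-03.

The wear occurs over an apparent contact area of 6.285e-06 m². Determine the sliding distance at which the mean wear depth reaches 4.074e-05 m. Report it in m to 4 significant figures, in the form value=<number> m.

value=1.086 m

Each operation holds exact precision. Intermediate values are shown rounded — one last rounding: four significant figures.
Convert: Hardness H = 0.2590 GPa = 2.590e+08 Pa.
As SI base values: W = 11.57 N, H = 2.590e+08 Pa, K = 5.279e-03.
Limit volume V_lim = h_lim·A = 4.074e-05 · 6.285e-06 = 2.561e-10 m³.
Life L = V_lim·H/(K·W) = 2.561e-10 · 2.590e+08 / (5.279e-03 · 11.57) = 1.086 m.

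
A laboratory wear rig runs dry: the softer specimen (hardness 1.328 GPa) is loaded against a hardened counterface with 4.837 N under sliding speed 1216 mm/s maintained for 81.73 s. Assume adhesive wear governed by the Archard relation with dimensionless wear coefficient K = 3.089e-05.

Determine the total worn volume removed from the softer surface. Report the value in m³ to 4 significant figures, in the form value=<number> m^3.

value=1.118e-11 m^3

The computation runs at exact precision, and the intermediates are displayed rounded, and one final rounding, at 4 significant figures.
Convert: Sliding speed v = 1216 mm/s = 1.216 m/s. Path length L = v·t = 1.216 m/s × 81.73 s = 99.38 m.
Convert: Hardness H = 1.328 GPa = 1.328e+09 Pa.
Working in SI base units: W = 4.837 N, H = 1.328e+09 Pa, K = 3.089e-05.
Apply Archard: V = K·W·L/H = 3.089e-05 · 4.837 · 99.38 / 1.328e+09 = 1.118e-11 m³.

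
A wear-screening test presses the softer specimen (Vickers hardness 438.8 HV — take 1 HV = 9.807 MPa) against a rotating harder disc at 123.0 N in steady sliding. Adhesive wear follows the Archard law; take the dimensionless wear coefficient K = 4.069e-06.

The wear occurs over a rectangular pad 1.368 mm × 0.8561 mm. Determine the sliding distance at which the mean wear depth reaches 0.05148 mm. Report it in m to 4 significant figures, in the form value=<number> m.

All working math carries full precision; the intermediates are shown rounded — a lone final rounding, at four significant figures.
Convert: Hardness H = 438.8 HV × 9.807 MPa/HV = 4303 MPa = 4.303e+09 Pa.
Convert: Pad sides 1.368 mm × 0.8561 mm = 1.368e-03 m × 8.561e-04 m. Contact area A = 1.368e-03 m × 8.561e-04 m = 1.171e-06 m².
Convert: Depth limit h_lim = 0.05148 mm = 5.148e-05 m.
Working in SI base units: W = 123.0 N, H = 4.303e+09 Pa, K = 4.069e-06.
Limit volume V_lim = h_lim·A = 5.148e-05 · 1.171e-06 = 6.029e-11 m³.
Inverting, life L = V_lim·H/(K·W) = 6.029e-11 · 4.303e+09 / (4.069e-06 · 123.0) = 518.4 m.

value=518.4 m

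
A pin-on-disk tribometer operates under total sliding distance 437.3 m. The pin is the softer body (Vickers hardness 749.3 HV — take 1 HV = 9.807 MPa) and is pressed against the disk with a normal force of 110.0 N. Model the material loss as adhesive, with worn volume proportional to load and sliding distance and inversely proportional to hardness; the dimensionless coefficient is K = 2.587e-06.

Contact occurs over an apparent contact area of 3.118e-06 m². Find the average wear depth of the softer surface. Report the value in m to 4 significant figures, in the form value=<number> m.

All arithmetic carries exact precision; intermediates are shown rounded; one final rounding to four significant figures.
Hardness H = 749.3 HV × 9.807 MPa/HV = 7348 MPa = 7.348e+09 Pa.
Collected in SI base units: W = 110.0 N, H = 7.348e+09 Pa, K = 2.587e-06.
Archard volume V = K·W·L/H = 2.587e-06 · 110.0 · 437.3 / 7.348e+09 = 1.693e-11 m³.
Mean depth h = V/A = 1.693e-11 / 3.118e-06 = 5.431e-06 m.

value=5.431e-06 m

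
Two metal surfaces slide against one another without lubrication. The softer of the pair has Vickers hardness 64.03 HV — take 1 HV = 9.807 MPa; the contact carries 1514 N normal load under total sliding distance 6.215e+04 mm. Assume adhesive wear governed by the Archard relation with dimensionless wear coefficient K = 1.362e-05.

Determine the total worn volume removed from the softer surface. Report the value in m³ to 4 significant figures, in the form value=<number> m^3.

value=2.041e-09 m^3

Intermediate values are printed rounded, and all arithmetic holds exact precision, and one final rounding, at four significant figures.
Convert: Total distance L = 6.215e+04 mm = 62.15 m.
Convert: Hardness H = 64.03 HV × 9.807 MPa/HV = 627.9 MPa = 6.279e+08 Pa.
Working in SI base units: W = 1514 N, H = 6.279e+08 Pa, K = 1.362e-05.
By Archard's law, V = K·W·L/H = 1.362e-05 · 1514 · 62.15 / 6.279e+08 = 2.041e-09 m³.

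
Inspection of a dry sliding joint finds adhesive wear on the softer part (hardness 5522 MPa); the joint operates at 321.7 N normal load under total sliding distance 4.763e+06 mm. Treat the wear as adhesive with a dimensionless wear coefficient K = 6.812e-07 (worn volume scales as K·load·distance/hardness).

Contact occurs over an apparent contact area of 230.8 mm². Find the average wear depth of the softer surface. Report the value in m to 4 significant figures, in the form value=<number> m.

value=8.190e-07 m

Intermediates are shown rounded — the computation runs at exact precision — rounded just once to 4 significant digits.
Convert: Total distance L = 4.763e+06 mm = 4763 m.
Convert: Hardness H = 5522 MPa = 5.522e+09 Pa.
Convert: Contact area A = 230.8 mm² = 2.308e-04 m².
Restated in SI base units: W = 321.7 N, H = 5.522e+09 Pa, K = 6.812e-07.
Archard volume V = K·W·L/H = 6.812e-07 · 321.7 · 4763 / 5.522e+09 = 1.890e-10 m³.
Depth of wear h = V/A = 1.890e-10 / 2.308e-04 = 8.190e-07 m.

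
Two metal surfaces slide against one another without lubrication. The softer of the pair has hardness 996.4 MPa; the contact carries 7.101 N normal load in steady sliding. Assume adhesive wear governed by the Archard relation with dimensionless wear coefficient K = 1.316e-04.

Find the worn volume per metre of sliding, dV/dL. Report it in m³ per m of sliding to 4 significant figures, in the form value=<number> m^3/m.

value=9.379e-13 m^3/m

Intermediates are displayed rounded, and all working math holds full float precision — one last rounding: 4 significant figures.
Hardness H = 996.4 MPa = 9.964e+08 Pa.
In SI base units, W = 7.101 N, H = 9.964e+08 Pa, K = 1.316e-04.
Rate of wear dV/dL = K·W/H (independent of L): 1.316e-04 · 7.101 / 9.964e+08 = 9.379e-13 m³/m.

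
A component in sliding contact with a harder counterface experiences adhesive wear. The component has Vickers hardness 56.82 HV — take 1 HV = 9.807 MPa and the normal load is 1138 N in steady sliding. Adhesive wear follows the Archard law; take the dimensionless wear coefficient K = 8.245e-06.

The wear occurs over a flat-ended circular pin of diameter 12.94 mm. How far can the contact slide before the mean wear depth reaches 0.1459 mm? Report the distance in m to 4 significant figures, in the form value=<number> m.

value=1140 m

Intermediate values are shown rounded. The algebra maintains exact precision, and a lone final rounding: four significant figures.
Hardness H = 56.82 HV × 9.807 MPa/HV = 557.2 MPa = 5.572e+08 Pa.
Pin diameter d = 12.94 mm = 0.01294 m. Contact area A = π·d²/4 = π·(0.01294 m)²/4 = 1.315e-04 m².
Depth limit h_lim = 0.1459 mm = 1.459e-04 m.
SI base units throughout: W = 1138 N, H = 5.572e+08 Pa, K = 8.245e-06.
Volume at the limit: V_lim = h_lim·A = 1.459e-04 · 1.315e-04 = 1.919e-08 m³.
Inverting, life L = V_lim·H/(K·W) = 1.919e-08 · 5.572e+08 / (8.245e-06 · 1138) = 1140 m.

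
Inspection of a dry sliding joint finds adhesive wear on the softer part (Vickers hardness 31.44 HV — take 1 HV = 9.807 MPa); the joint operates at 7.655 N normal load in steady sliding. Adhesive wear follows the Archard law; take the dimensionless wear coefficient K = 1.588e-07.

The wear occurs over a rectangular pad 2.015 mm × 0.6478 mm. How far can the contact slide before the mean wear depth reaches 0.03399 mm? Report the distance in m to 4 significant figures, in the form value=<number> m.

value=1.125e+04 m

All arithmetic holds exact precision; displayed values are rounded — rounded once at the end: four significant digits.
Convert: Hardness H = 31.44 HV × 9.807 MPa/HV = 308.3 MPa = 3.083e+08 Pa.
Convert: Pad sides 2.015 mm × 0.6478 mm = 2.015e-03 m × 6.478e-04 m. Contact area A = 2.015e-03 m × 6.478e-04 m = 1.305e-06 m².
Convert: Depth limit h_lim = 0.03399 mm = 3.399e-05 m.
As SI base values: W = 7.655 N, H = 3.083e+08 Pa, K = 1.588e-07.
Wearable volume V_lim = h_lim·A = 3.399e-05 · 1.305e-06 = 4.437e-11 m³.
Thus life L = V_lim·H/(K·W) = 4.437e-11 · 3.083e+08 / (1.588e-07 · 7.655) = 1.125e+04 m.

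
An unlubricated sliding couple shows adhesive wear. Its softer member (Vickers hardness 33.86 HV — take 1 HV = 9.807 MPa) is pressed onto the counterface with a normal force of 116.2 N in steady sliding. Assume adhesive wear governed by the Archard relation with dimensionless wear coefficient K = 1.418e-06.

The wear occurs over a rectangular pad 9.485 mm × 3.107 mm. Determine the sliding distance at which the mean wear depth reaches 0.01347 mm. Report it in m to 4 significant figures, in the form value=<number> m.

Quoted intermediates are rounded; all working math keeps full precision — a single final rounding to four significant digits.
Convert: Hardness H = 33.86 HV × 9.807 MPa/HV = 332.1 MPa = 3.321e+08 Pa.
Convert: Pad sides 9.485 mm × 3.107 mm = 0.009485 m × 0.003107 m. Contact area A = 0.009485 m × 0.003107 m = 2.947e-05 m².
Convert: Depth limit h_lim = 0.01347 mm = 1.347e-05 m.
Restated in SI base units: W = 116.2 N, H = 3.321e+08 Pa, K = 1.418e-06.
Permissible volume V_lim = h_lim·A = 1.347e-05 · 2.947e-05 = 3.970e-10 m³.
So the life L = V_lim·H/(K·W) = 3.970e-10 · 3.321e+08 / (1.418e-06 · 116.2) = 800.0 m.

value=800.0 m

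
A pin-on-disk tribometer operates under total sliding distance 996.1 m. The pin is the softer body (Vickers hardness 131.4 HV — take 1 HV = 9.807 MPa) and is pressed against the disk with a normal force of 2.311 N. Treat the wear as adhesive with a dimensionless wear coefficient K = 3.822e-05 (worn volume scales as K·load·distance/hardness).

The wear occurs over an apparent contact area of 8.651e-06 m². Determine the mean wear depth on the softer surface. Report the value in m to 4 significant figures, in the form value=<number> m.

Intermediate values are printed rounded, and every step maintains full precision — a lone final rounding: four significant figures.
Convert: Hardness H = 131.4 HV × 9.807 MPa/HV = 1289 MPa = 1.289e+09 Pa.
Working in SI base units: W = 2.311 N, H = 1.289e+09 Pa, K = 3.822e-05.
Wear volume V = K·W·L/H = 3.822e-05 · 2.311 · 996.1 / 1.289e+09 = 6.828e-11 m³.
Depth h = V/A = 6.828e-11 / 8.651e-06 = 7.892e-06 m.

value=7.892e-06 m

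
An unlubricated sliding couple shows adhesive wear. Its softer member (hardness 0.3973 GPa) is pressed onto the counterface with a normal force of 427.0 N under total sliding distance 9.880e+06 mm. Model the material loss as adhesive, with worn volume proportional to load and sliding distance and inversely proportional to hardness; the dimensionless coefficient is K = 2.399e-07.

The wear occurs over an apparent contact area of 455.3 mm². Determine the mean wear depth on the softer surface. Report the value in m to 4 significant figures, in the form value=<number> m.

Every step runs at exact precision. The intermediates are shown rounded — a single final rounding to 4 significant figures.
Distance L = 9.880e+06 mm = 9880 m.
Hardness H = 0.3973 GPa = 3.973e+08 Pa.
Contact area A = 455.3 mm² = 4.553e-04 m².
SI base units throughout: W = 427.0 N, H = 3.973e+08 Pa, K = 2.399e-07.
Volume removed: V = K·W·L/H = 2.399e-07 · 427.0 · 9880 / 3.973e+08 = 2.547e-09 m³.
Mean wear depth h = V/A = 2.547e-09 / 4.553e-04 = 5.595e-06 m.

value=5.595e-06 m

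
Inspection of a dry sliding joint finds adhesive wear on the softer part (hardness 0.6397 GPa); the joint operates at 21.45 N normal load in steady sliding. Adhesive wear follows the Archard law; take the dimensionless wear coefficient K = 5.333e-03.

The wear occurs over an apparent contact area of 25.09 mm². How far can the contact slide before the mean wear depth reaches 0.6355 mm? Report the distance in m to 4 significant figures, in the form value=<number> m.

value=89.16 m

Each operation runs at exact precision; the intermediates are printed rounded, and rounded once at the end, at 4 significant digits.
Convert: Hardness H = 0.6397 GPa = 6.397e+08 Pa.
Convert: Contact area A = 25.09 mm² = 2.509e-05 m².
Convert: Depth limit h_lim = 0.6355 mm = 6.355e-04 m.
Expressed in SI base units: W = 21.45 N, H = 6.397e+08 Pa, K = 5.333e-03.
Limit volume V_lim = h_lim·A = 6.355e-04 · 2.509e-05 = 1.594e-08 m³.
Sliding life L = V_lim·H/(K·W) = 1.594e-08 · 6.397e+08 / (5.333e-03 · 21.45) = 89.16 m.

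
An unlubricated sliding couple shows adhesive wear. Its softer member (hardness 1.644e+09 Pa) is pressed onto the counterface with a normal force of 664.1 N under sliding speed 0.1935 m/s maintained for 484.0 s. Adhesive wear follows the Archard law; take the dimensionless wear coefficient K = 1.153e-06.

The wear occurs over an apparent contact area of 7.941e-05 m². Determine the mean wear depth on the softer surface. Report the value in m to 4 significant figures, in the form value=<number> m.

Printed values are rounded, and the algebra maintains full precision, and a single final rounding to four significant digits.
Distance L = v·t = 0.1935 m/s × 484.0 s = 93.65 m.
Restated in SI base units: W = 664.1 N, H = 1.644e+09 Pa, K = 1.153e-06.
Wear volume V = K·W·L/H = 1.153e-06 · 664.1 · 93.65 / 1.644e+09 = 4.362e-11 m³.
Mean wear depth h = V/A = 4.362e-11 / 7.941e-05 = 5.493e-07 m.

value=5.493e-07 m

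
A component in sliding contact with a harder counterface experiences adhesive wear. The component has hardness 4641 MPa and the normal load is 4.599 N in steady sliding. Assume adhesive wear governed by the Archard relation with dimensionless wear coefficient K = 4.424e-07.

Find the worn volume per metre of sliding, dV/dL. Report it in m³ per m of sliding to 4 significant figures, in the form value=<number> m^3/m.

All working math carries full float precision; shown intermediates are rounded — one last rounding to four significant digits.
Convert: Hardness H = 4641 MPa = 4.641e+09 Pa.
In SI base units: W = 4.599 N, H = 4.641e+09 Pa, K = 4.424e-07.
Sliding wear rate dV/dL = K·W/H, so: 4.424e-07 · 4.599 / 4.641e+09 = 4.384e-16 m³/m.

value=4.384e-16 m^3/m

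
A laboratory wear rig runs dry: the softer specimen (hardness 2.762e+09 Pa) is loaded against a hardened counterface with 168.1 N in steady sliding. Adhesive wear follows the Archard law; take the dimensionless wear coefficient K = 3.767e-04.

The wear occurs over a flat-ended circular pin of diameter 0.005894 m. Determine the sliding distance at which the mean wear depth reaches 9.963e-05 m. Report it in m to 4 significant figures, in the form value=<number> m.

value=118.6 m

The algebra runs at full float precision. The intermediates appear rounded — a single final rounding to 4 significant digits.
Contact area A = π·d²/4 = π·(0.005894 m)²/4 = 2.728e-05 m².
In SI base units: W = 168.1 N, H = 2.762e+09 Pa, K = 3.767e-04.
Permissible volume V_lim = h_lim·A = 9.963e-05 · 2.728e-05 = 2.718e-09 m³.
Thus life L = V_lim·H/(K·W) = 2.718e-09 · 2.762e+09 / (3.767e-04 · 168.1) = 118.6 m.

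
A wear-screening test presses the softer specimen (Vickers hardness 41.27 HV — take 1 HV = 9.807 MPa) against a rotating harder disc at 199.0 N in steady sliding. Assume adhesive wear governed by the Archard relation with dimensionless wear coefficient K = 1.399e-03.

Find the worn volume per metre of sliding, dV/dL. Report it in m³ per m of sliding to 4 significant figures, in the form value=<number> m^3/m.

All arithmetic carries full float precision; intermediate values are displayed rounded; one last rounding, at 4 significant digits.
Convert: Hardness H = 41.27 HV × 9.807 MPa/HV = 404.7 MPa = 4.047e+08 Pa.
SI base units throughout: W = 199.0 N, H = 4.047e+08 Pa, K = 1.399e-03.
Wear rate dV/dL = K·W/H, per unit distance: 1.399e-03 · 199.0 / 4.047e+08 = 6.879e-10 m³/m.

value=6.879e-10 m^3/m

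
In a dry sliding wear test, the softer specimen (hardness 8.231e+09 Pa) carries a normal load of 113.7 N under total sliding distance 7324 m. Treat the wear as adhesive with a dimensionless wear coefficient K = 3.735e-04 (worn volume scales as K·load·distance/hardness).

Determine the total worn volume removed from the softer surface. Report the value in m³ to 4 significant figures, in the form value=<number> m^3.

Quoted intermediates are rounded — all working math runs at exact precision; rounded just once, at four significant figures.
As SI base values: W = 113.7 N, H = 8.231e+09 Pa, K = 3.735e-04.
Wear volume V = K·W·L/H = 3.735e-04 · 113.7 · 7324 / 8.231e+09 = 3.779e-08 m³.

value=3.779e-08 m^3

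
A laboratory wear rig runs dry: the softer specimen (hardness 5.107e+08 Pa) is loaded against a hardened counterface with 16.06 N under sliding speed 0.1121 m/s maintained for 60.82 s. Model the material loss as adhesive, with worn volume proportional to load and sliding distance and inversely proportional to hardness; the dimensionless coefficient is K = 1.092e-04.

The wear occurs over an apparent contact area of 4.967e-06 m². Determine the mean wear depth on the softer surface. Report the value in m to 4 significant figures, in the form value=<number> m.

Intermediate values appear rounded; every step keeps full float precision — a lone final rounding, at 4 significant digits.
Convert: Distance L = v·t = 0.1121 m/s × 60.82 s = 6.818 m.
SI base units throughout: W = 16.06 N, H = 5.107e+08 Pa, K = 1.092e-04.
The Archard volume V = K·W·L/H = 1.092e-04 · 16.06 · 6.818 / 5.107e+08 = 2.341e-11 m³.
Mean depth h = V/A = 2.341e-11 / 4.967e-06 = 4.714e-06 m.

value=4.714e-06 m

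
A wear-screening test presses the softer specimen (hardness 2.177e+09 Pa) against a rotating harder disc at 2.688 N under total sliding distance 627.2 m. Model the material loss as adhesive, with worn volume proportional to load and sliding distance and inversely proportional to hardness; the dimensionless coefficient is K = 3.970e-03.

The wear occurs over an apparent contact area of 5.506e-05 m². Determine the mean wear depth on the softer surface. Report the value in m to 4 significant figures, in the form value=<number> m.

Displayed values are rounded. The algebra holds full float precision — one final rounding to four significant digits.
In SI base units: W = 2.688 N, H = 2.177e+09 Pa, K = 3.970e-03.
Apply Archard: V = K·W·L/H = 3.970e-03 · 2.688 · 627.2 / 2.177e+09 = 3.074e-09 m³.
Mean depth h = V/A = 3.074e-09 / 5.506e-05 = 5.584e-05 m.

value=5.584e-05 m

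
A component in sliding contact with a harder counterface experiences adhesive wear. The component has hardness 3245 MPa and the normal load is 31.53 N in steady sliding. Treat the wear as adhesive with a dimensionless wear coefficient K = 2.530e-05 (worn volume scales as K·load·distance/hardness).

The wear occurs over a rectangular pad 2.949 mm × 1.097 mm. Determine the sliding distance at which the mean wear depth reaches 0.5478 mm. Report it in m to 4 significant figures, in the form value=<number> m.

Intermediates are shown rounded; all working math carries exact precision; one final rounding: four significant figures.
Hardness H = 3245 MPa = 3.245e+09 Pa.
Pad sides 2.949 mm × 1.097 mm = 0.002949 m × 0.001097 m. Contact area A = 0.002949 m × 0.001097 m = 3.235e-06 m².
Depth limit h_lim = 0.5478 mm = 5.478e-04 m.
SI base units throughout: W = 31.53 N, H = 3.245e+09 Pa, K = 2.530e-05.
At the depth limit, V_lim = h_lim·A = 5.478e-04 · 3.235e-06 = 1.772e-09 m³.
Life L = V_lim·H/(K·W) = 1.772e-09 · 3.245e+09 / (2.530e-05 · 31.53) = 7209 m.

value=7209 m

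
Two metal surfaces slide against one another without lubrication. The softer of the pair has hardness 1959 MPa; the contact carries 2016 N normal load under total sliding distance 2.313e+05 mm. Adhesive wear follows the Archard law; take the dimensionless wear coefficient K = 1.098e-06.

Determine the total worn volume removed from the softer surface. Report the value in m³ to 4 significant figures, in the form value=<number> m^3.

Printed values are rounded; each operation holds exact precision. Rounded just once, at 4 significant digits.
Distance covered L = 2.313e+05 mm = 231.3 m.
Hardness H = 1959 MPa = 1.959e+09 Pa.
Restated in SI base units: W = 2016 N, H = 1.959e+09 Pa, K = 1.098e-06.
By Archard's law, V = K·W·L/H = 1.098e-06 · 2016 · 231.3 / 1.959e+09 = 2.614e-10 m³.

value=2.614e-10 m^3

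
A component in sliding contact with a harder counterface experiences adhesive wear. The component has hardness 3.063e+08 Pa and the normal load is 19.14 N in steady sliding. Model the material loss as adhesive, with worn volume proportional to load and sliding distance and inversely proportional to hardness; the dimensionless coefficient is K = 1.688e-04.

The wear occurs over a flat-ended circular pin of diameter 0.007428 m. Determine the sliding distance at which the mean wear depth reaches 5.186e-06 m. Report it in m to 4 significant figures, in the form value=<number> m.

Each operation holds full float precision — the intermediates are printed rounded; rounded once at the end: four significant digits.
Contact area A = π·d²/4 = π·(0.007428 m)²/4 = 4.333e-05 m².
Restated in SI base units: W = 19.14 N, H = 3.063e+08 Pa, K = 1.688e-04.
Permissible volume V_lim = h_lim·A = 5.186e-06 · 4.333e-05 = 2.247e-10 m³.
Inverting, life L = V_lim·H/(K·W) = 2.247e-10 · 3.063e+08 / (1.688e-04 · 19.14) = 21.31 m.

value=21.31 m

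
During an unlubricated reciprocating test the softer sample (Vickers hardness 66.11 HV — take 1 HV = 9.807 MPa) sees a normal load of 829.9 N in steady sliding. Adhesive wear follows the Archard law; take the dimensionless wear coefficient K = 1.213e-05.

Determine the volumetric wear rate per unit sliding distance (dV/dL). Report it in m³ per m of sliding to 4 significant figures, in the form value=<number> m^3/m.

value=1.553e-11 m^3/m

Intermediate values are displayed rounded — the computation runs at full precision — one last rounding: four significant figures.
Hardness H = 66.11 HV × 9.807 MPa/HV = 648.3 MPa = 6.483e+08 Pa.
Expressed in SI base units: W = 829.9 N, H = 6.483e+08 Pa, K = 1.213e-05.
Wear rate dV/dL = K·W/H (independent of L): 1.213e-05 · 829.9 / 6.483e+08 = 1.553e-11 m³/m.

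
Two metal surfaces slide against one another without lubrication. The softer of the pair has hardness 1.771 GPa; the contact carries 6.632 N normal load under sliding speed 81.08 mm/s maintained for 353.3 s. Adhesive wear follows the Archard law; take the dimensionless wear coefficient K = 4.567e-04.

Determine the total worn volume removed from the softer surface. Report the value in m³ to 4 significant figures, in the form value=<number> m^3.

The computation carries exact precision, and the intermediates are printed rounded. Rounded once at the end, at 4 significant digits.
Convert: Sliding speed v = 81.08 mm/s = 0.08108 m/s. Path length L = v·t = 0.08108 m/s × 353.3 s = 28.65 m.
Convert: Hardness H = 1.771 GPa = 1.771e+09 Pa.
As SI base values: W = 6.632 N, H = 1.771e+09 Pa, K = 4.567e-04.
Archard relation: V = K·W·L/H = 4.567e-04 · 6.632 · 28.65 / 1.771e+09 = 4.899e-11 m³.

value=4.899e-11 m^3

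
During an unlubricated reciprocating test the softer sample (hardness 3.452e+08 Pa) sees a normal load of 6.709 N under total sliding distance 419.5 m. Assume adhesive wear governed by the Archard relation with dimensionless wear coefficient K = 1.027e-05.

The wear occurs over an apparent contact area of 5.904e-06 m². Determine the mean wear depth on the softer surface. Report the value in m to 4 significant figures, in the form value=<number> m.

value=1.418e-05 m

Shown intermediates are rounded — every step maintains full float precision. Rounded once at the end: 4 significant figures.
Expressed in SI base units: W = 6.709 N, H = 3.452e+08 Pa, K = 1.027e-05.
Apply Archard: V = K·W·L/H = 1.027e-05 · 6.709 · 419.5 / 3.452e+08 = 8.373e-11 m³.
Mean depth h = V/A = 8.373e-11 / 5.904e-06 = 1.418e-05 m.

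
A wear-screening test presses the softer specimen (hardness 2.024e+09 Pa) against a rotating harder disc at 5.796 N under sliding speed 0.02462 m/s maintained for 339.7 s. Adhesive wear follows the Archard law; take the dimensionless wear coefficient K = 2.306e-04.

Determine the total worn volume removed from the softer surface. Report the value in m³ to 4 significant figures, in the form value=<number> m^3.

Each operation carries exact precision; intermediate values are shown rounded. Rounded just once, at four significant digits.
Convert: Total distance L = v·t = 0.02462 m/s × 339.7 s = 8.363 m.
Restated in SI base units: W = 5.796 N, H = 2.024e+09 Pa, K = 2.306e-04.
Volume removed: V = K·W·L/H = 2.306e-04 · 5.796 · 8.363 / 2.024e+09 = 5.523e-12 m³.

value=5.523e-12 m^3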